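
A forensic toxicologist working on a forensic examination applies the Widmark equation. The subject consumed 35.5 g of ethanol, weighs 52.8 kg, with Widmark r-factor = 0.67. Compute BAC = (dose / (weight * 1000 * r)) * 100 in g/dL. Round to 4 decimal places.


Applying the Widmark formula:
BAC = (dose_g / (body_wt * 1000 * r)) * 100
Denominator = 52.8 * 1000 * 0.67 = 35376
BAC = (35.5 / 35376) * 100
BAC = 0.1004 g/dL

0.1004


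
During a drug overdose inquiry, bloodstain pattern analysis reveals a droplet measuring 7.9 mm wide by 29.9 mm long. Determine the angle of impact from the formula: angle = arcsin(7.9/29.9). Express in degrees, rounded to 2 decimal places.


Blood spatter impact angle calculation:
width / length = 7.9 / 29.9 = 0.264214
angle = arcsin(0.264214)
angle = 15.32 degrees

15.32


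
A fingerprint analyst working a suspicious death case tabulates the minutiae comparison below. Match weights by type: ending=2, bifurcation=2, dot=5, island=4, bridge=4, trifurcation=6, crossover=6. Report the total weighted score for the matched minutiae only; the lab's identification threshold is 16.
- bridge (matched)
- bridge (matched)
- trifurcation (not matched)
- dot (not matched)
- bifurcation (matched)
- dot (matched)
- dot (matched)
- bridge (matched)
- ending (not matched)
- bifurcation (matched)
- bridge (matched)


Weighted minutiae match score:
  bridge: matched, +4 (running total 4)
  bridge: matched, +4 (running total 8)
  trifurcation: not matched, +0
  dot: not matched, +0
  bifurcation: matched, +2 (running total 10)
  dot: matched, +5 (running total 15)
  dot: matched, +5 (running total 20)
  bridge: matched, +4 (running total 24)
  ending: not matched, +0
  bifurcation: matched, +2 (running total 26)
  bridge: matched, +4 (running total 30)
Total score = 30
Threshold = 16; verdict = identification

30


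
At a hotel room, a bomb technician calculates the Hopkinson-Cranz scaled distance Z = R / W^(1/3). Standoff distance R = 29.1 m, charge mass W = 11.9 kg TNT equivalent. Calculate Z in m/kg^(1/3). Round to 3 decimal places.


Scaled distance calculation:
W^(1/3) = 11.9^(1/3) = 2.283051
Z = R / W^(1/3) = 29.1 / 2.283051
Z = 12.746 m/kg^(1/3)

12.746


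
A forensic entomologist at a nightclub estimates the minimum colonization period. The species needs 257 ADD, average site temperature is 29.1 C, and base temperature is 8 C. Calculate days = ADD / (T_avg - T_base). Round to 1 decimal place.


Insect development time:
Effective temperature = avg_temp - T_base = 29.1 - 8 = 21.1 C
Days = ADD / effective_temp = 257 / 21.1 = 12.2 days

12.2


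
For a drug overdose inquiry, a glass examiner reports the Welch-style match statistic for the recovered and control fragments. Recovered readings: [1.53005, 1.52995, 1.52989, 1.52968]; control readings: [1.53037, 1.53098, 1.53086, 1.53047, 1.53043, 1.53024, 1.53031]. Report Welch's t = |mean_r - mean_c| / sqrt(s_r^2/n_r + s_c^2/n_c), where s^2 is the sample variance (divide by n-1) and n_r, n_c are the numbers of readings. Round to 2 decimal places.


Welch's t-criterion for glass RI comparison:
Recovered mean = sum / n_r = 6.11957 / 4 = 1.5298925
Control mean = sum / n_c = 10.71366 / 7 = 1.5305229
Recovered sample variance s_r^2 = 2.4425e-08
Control sample variance s_c^2 = 8.04571e-08
Welch SE (unpooled) = sqrt(s_r^2/n_r + s_c^2/n_c) = sqrt(6.10625e-09 + 1.14939e-08) = sqrt(1.76002e-08) = 0.000132666
|mean_r - mean_c| = 0.000630357
t = 0.000630357 / 0.000132666 = 4.75

4.75


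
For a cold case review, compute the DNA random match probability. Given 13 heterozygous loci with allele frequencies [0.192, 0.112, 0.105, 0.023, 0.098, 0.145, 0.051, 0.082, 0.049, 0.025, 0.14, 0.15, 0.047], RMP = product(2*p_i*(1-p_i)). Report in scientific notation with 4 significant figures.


Computing RMP for 13 loci:
Locus 1: 2 * 0.192 * 0.808 = 0.310272
Locus 2: 2 * 0.112 * 0.888 = 0.198912
Locus 3: 2 * 0.105 * 0.895 = 0.18795
Locus 4: 2 * 0.023 * 0.977 = 0.044942
Locus 5: 2 * 0.098 * 0.902 = 0.176792
Locus 6: 2 * 0.145 * 0.855 = 0.24795
Locus 7: 2 * 0.051 * 0.949 = 0.096798
Locus 8: 2 * 0.082 * 0.918 = 0.150552
Locus 9: 2 * 0.049 * 0.951 = 0.093198
Locus 10: 2 * 0.025 * 0.975 = 0.04875
Locus 11: 2 * 0.14 * 0.86 = 0.2408
Locus 12: 2 * 0.15 * 0.85 = 0.255
Locus 13: 2 * 0.047 * 0.953 = 0.089582
RMP = 8.323e-12

8.323e-12


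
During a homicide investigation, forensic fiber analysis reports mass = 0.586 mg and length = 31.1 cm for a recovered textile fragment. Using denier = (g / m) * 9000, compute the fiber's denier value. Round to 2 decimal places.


Denier calculation:
Mass in grams = 0.586 mg / 1000 = 0.000586 g
Length in meters = 31.1 cm / 100 = 0.311 m
Linear density = mass / length = 0.000586 / 0.311 = 0.00188424 g/m
Denier = (g/m) * 9000 = 0.00188424 * 9000 = 16.96

16.96


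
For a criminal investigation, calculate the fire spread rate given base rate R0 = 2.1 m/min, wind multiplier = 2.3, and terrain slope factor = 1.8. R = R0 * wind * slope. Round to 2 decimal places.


Fire spread rate calculation:
R = R0 * wind_factor * slope_factor
= 2.1 * 2.3 * 1.8
= 4.83 * 1.8
= 8.69 m/min

8.69


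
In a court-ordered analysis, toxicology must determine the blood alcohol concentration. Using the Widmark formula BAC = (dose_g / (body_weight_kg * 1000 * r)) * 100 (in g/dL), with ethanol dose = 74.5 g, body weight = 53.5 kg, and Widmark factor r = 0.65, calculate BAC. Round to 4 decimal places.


Applying the Widmark formula:
BAC = (dose_g / (body_wt * 1000 * r)) * 100
Denominator = 53.5 * 1000 * 0.65 = 34775
BAC = (74.5 / 34775) * 100
BAC = 0.2142 g/dL

0.2142


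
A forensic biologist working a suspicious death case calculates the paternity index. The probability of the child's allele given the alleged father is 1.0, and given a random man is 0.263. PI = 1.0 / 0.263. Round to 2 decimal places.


Paternity Index calculation:
PI = P(allele|father) / P(allele|random)
PI = 1.0 / 0.263
PI = 3.80

3.80


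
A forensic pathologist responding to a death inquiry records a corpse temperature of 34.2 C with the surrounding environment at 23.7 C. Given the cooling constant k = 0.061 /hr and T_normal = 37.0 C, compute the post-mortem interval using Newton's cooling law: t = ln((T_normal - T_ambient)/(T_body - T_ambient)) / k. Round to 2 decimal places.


Using Newton's law of cooling:
t = ln((T_normal - T_ambient) / (T_body - T_ambient)) / k
T_normal - T_ambient = 13.3
T_body - T_ambient = 10.5
Ratio = 1.266667
ln(ratio) = 0.236389
t = 0.236389 / 0.061 = 3.88 hours

3.88


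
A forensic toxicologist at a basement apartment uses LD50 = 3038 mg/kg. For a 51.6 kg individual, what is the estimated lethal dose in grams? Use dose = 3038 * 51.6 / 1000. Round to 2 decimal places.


Lethal dose calculation:
Lethal dose = LD50 * body_weight / 1000
= 3038 * 51.6 / 1000
= 156760.8 / 1000
= 156.76 g

156.76


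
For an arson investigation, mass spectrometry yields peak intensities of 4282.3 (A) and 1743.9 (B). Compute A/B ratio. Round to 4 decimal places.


Spectral peak ratio:
Peak A = 4282.3 counts
Peak B = 1743.9 counts
Ratio = 4282.3 / 1743.9 = 2.4556

2.4556


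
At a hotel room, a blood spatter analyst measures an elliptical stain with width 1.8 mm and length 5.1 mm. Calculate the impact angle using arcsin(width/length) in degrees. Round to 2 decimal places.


Blood spatter impact angle calculation:
width / length = 1.8 / 5.1 = 0.352941
angle = arcsin(0.352941)
angle = 20.67 degrees

20.67


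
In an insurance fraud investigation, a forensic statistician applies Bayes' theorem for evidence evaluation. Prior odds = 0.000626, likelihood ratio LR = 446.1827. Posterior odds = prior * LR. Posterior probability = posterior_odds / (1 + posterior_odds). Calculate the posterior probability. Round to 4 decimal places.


Bayesian evidence evaluation:
Posterior odds = prior_odds * LR = 0.000626 * 446.1827 = 0.2793104
Posterior probability = posterior_odds / (1 + posterior_odds)
= 0.2793104 / (1 + 0.2793104)
= 0.2793104 / 1.2793104
= 0.2183

0.2183


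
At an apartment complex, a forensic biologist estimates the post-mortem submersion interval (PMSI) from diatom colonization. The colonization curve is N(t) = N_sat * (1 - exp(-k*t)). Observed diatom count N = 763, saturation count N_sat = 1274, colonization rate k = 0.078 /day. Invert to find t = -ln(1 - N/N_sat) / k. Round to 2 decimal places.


PMSI from diatom colonization curve:
N / N_sat = 763 / 1274 = 0.598901
1 - N/N_sat = 0.401099
ln(1 - N/N_sat) = -0.913547
t = -ln(1 - N/N_sat) / k = -(-0.913547) / 0.078 = 11.71 days

11.71


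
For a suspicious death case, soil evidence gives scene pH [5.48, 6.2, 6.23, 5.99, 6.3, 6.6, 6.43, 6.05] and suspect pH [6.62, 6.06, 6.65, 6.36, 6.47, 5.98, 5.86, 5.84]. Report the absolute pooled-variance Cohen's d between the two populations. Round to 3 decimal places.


Pooled-variance Cohen's d for soil pH comparison:
Scene mean = 49.28 / 8 = 6.16
Suspect mean = 49.84 / 8 = 6.23
Scene sample variance s_s^2 = 0.113714
Suspect sample variance s_c^2 = 0.111914
Pooled variance = ((n_s-1)*s_s^2 + (n_c-1)*s_c^2) / (n_s + n_c - 2) = 0.112814
Pooled SD = sqrt(0.112814) = 0.335878
Mean difference = -0.07
|d| = |-0.07| / 0.335878 = 0.208

0.208


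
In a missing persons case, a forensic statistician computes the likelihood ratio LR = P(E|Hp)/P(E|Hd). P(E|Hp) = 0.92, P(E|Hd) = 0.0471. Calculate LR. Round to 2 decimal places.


Likelihood ratio calculation:
LR = P(E|Hp) / P(E|Hd)
LR = 0.92 / 0.0471
LR = 19.53

19.53


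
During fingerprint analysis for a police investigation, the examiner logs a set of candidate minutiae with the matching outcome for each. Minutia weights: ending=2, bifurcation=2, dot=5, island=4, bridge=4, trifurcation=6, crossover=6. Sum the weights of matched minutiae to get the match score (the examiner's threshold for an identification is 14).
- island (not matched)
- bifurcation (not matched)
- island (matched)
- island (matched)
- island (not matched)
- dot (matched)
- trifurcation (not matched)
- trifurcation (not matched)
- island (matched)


Weighted minutiae match score:
  island: not matched, +0
  bifurcation: not matched, +0
  island: matched, +4 (running total 4)
  island: matched, +4 (running total 8)
  island: not matched, +0
  dot: matched, +5 (running total 13)
  trifurcation: not matched, +0
  trifurcation: not matched, +0
  island: matched, +4 (running total 17)
Total score = 17
Threshold = 14; verdict = identification

17


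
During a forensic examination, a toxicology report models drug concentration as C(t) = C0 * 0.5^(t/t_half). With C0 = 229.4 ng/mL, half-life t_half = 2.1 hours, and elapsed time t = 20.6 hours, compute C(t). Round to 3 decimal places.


Drug concentration decay:
Number of half-lives = t / t_half = 20.6 / 2.1 = 9.809524
Decay factor = 0.5^9.809524 = 0.00111439
C(t) = 229.4 * 0.00111439 = 0.256 ng/mL

0.256


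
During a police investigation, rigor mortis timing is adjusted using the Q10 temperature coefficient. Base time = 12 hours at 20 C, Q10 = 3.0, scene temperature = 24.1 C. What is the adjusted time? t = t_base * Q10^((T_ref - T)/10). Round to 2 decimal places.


Rigor mortis time adjustment:
Exponent = (T_ref - T_actual) / 10 = (20 - 24.1) / 10 = -0.41
Q10 factor = 3.0^-0.41 = 0.63735
t_adjusted = 12 * 0.63735 = 7.65 hours

7.65


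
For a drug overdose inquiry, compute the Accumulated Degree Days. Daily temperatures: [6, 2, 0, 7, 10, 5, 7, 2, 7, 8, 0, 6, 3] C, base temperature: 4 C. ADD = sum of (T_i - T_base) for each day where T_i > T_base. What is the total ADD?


Computing ADD day by day:
Day 1: max(0, 6 - 4) = 2
Day 2: max(0, 2 - 4) = 0
Day 3: max(0, 0 - 4) = 0
Day 4: max(0, 7 - 4) = 3
Day 5: max(0, 10 - 4) = 6
Day 6: max(0, 5 - 4) = 1
Day 7: max(0, 7 - 4) = 3
Day 8: max(0, 2 - 4) = 0
Day 9: max(0, 7 - 4) = 3
Day 10: max(0, 8 - 4) = 4
Day 11: max(0, 0 - 4) = 0
Day 12: max(0, 6 - 4) = 2
Day 13: max(0, 3 - 4) = 0
Total ADD = 24

24


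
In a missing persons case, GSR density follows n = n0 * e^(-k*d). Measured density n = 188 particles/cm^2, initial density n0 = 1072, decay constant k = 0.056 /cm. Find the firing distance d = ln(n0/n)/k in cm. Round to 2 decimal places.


GSR distance calculation:
n0/n = 1072 / 188 = 5.702128
ln(n0/n) = 1.740839
d = 1.740839 / 0.056 = 31.09 cm

31.09


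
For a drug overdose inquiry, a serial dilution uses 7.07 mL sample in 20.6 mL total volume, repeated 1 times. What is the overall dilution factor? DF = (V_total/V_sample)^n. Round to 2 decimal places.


Dilution factor calculation:
Single dilution = V_total / V_sample = 20.6 / 7.07 ≈ 2.91372
Number of dilutions = 1
Total DF = (20.6 / 7.07)^1 (full precision, rounded at the end) = 2.91

2.91


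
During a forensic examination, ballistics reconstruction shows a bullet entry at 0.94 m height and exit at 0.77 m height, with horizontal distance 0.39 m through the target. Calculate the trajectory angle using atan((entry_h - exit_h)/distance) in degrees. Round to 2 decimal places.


Bullet trajectory angle:
Height difference = 0.94 - 0.77 = 0.17 m
angle = atan(0.17 / 0.39)
angle = atan(0.435897)
angle = 23.55 degrees

23.55


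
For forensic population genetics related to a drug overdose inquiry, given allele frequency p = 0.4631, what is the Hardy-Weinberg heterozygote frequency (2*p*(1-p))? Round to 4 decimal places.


Hardy-Weinberg heterozygote frequency:
q = 1 - p = 1 - 0.4631 = 0.5369
2pq = 2 * 0.4631 * 0.5369 = 0.4973

0.4973


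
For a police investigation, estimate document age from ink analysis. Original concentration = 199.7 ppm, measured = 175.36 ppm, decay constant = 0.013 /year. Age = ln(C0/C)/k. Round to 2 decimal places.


Document age estimation:
C0/C = 199.7 / 175.36 = 1.1388
ln(C0/C) = 0.129975
t = 0.129975 / 0.013 = 10.00 years

10.00


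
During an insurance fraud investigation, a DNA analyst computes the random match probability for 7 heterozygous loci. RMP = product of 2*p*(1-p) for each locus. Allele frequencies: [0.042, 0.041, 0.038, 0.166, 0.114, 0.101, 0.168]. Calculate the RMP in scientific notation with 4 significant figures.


Computing RMP for 7 loci:
Locus 1: 2 * 0.042 * 0.958 = 0.080472
Locus 2: 2 * 0.041 * 0.959 = 0.078638
Locus 3: 2 * 0.038 * 0.962 = 0.073112
Locus 4: 2 * 0.166 * 0.834 = 0.276888
Locus 5: 2 * 0.114 * 0.886 = 0.202008
Locus 6: 2 * 0.101 * 0.899 = 0.181598
Locus 7: 2 * 0.168 * 0.832 = 0.279552
RMP = 1.314e-06

1.314e-06


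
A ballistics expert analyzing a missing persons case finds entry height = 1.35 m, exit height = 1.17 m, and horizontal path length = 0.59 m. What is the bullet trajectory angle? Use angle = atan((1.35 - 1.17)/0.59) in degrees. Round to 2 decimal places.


Bullet trajectory angle:
Height difference = 1.35 - 1.17 = 0.18 m
angle = atan(0.18 / 0.59)
angle = atan(0.305085)
angle = 16.97 degrees

16.97


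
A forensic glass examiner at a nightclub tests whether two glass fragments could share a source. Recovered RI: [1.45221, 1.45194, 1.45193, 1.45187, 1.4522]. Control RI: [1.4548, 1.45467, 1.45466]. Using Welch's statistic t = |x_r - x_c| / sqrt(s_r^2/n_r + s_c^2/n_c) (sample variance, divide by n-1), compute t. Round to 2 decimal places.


Welch's t-criterion for glass RI comparison:
Recovered mean = sum / n_r = 7.26015 / 5 = 1.45203
Control mean = sum / n_c = 4.36413 / 3 = 1.45471
Recovered sample variance s_r^2 = 2.625e-08
Control sample variance s_c^2 = 6.1e-09
Welch SE (unpooled) = sqrt(s_r^2/n_r + s_c^2/n_c) = sqrt(5.25e-09 + 2.03333e-09) = sqrt(7.28333e-09) = 8.53424e-05
|mean_r - mean_c| = 0.00268
t = 0.00268 / 8.53424e-05 = 31.40

31.40


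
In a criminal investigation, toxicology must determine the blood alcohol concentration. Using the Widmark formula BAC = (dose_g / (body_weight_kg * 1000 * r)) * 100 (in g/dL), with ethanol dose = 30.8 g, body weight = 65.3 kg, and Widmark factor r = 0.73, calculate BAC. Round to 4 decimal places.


Applying the Widmark formula:
BAC = (dose_g / (body_wt * 1000 * r)) * 100
Denominator = 65.3 * 1000 * 0.73 = 47669
BAC = (30.8 / 47669) * 100
BAC = 0.0646 g/dL

0.0646


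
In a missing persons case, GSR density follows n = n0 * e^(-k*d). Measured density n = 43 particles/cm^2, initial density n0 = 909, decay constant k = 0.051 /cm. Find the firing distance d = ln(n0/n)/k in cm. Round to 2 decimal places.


GSR distance calculation:
n0/n = 909 / 43 = 21.139535
ln(n0/n) = 3.051145
d = 3.051145 / 0.051 = 59.83 cm

59.83


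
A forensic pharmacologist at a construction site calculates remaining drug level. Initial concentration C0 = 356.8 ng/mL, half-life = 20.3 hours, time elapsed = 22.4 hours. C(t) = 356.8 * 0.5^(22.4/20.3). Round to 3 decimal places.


Drug concentration decay:
Number of half-lives = t / t_half = 22.4 / 20.3 = 1.103448
Decay factor = 0.5^1.103448 = 0.46540287
C(t) = 356.8 * 0.46540287 = 166.056 ng/mL

166.056


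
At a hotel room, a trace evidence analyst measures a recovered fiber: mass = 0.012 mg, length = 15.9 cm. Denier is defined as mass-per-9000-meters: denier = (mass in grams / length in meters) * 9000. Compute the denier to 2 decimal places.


Denier calculation:
Mass in grams = 0.012 mg / 1000 = 0.000012 g
Length in meters = 15.9 cm / 100 = 0.159 m
Linear density = mass / length = 0.000012 / 0.159 = 0.00007547 g/m
Denier = (g/m) * 9000 = 0.00007547 * 9000 = 0.68

0.68


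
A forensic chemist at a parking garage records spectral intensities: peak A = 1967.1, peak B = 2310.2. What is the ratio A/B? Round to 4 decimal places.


Spectral peak ratio:
Peak A = 1967.1 counts
Peak B = 2310.2 counts
Ratio = 1967.1 / 2310.2 = 0.8515

0.8515


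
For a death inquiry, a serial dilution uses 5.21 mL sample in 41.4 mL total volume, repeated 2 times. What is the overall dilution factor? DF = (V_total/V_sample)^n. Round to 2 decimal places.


Dilution factor calculation:
Single dilution = V_total / V_sample = 41.4 / 5.21 ≈ 7.946257
Number of dilutions = 2
Total DF = (41.4 / 5.21)^2 (full precision, rounded at the end) = 63.14

63.14


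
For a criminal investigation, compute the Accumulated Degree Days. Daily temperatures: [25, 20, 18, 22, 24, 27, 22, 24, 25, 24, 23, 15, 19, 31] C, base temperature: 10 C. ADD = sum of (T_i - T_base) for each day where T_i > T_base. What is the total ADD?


Computing ADD day by day:
Day 1: max(0, 25 - 10) = 15
Day 2: max(0, 20 - 10) = 10
Day 3: max(0, 18 - 10) = 8
Day 4: max(0, 22 - 10) = 12
Day 5: max(0, 24 - 10) = 14
Day 6: max(0, 27 - 10) = 17
Day 7: max(0, 22 - 10) = 12
Day 8: max(0, 24 - 10) = 14
Day 9: max(0, 25 - 10) = 15
Day 10: max(0, 24 - 10) = 14
Day 11: max(0, 23 - 10) = 13
Day 12: max(0, 15 - 10) = 5
Day 13: max(0, 19 - 10) = 9
Day 14: max(0, 31 - 10) = 21
Total ADD = 179

179


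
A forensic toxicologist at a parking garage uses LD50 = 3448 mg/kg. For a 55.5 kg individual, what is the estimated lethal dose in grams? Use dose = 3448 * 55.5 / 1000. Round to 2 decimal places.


Lethal dose calculation:
Lethal dose = LD50 * body_weight / 1000
= 3448 * 55.5 / 1000
= 191364 / 1000
= 191.36 g

191.36


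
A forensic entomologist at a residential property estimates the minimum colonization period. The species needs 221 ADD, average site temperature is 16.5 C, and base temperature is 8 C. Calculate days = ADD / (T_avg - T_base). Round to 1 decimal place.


Insect development time:
Effective temperature = avg_temp - T_base = 16.5 - 8 = 8.5 C
Days = ADD / effective_temp = 221 / 8.5 = 26.0 days

26.0


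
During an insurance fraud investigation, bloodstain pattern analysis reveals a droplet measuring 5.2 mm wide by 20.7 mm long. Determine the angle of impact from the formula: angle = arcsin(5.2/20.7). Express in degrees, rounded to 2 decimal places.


Blood spatter impact angle calculation:
width / length = 5.2 / 20.7 = 0.251208
angle = arcsin(0.251208)
angle = 14.55 degrees

14.55


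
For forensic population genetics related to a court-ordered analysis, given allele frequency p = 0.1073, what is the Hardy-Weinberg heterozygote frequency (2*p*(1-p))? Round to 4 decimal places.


Hardy-Weinberg heterozygote frequency:
q = 1 - p = 1 - 0.1073 = 0.8927
2pq = 2 * 0.1073 * 0.8927 = 0.1916

0.1916


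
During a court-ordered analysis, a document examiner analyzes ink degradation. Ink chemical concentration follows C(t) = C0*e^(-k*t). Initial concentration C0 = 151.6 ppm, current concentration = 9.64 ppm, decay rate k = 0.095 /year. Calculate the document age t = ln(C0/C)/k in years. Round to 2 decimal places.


Document age estimation:
C0/C = 151.6 / 9.64 = 15.726141
ln(C0/C) = 2.755324
t = 2.755324 / 0.095 = 29.00 years

29.00


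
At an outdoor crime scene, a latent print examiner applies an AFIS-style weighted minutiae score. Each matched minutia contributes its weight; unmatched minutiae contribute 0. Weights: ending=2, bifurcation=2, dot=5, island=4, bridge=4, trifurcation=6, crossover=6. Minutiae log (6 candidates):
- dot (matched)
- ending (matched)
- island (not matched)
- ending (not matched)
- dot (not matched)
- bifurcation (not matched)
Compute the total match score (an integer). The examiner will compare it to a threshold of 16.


Weighted minutiae match score:
  dot: matched, +5 (running total 5)
  ending: matched, +2 (running total 7)
  island: not matched, +0
  ending: not matched, +0
  dot: not matched, +0
  bifurcation: not matched, +0
Total score = 7
Threshold = 16; verdict = inconclusive

7


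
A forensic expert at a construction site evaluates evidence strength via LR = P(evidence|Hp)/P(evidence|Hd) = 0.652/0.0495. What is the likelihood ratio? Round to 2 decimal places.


Likelihood ratio calculation:
LR = P(E|Hp) / P(E|Hd)
LR = 0.652 / 0.0495
LR = 13.17

13.17


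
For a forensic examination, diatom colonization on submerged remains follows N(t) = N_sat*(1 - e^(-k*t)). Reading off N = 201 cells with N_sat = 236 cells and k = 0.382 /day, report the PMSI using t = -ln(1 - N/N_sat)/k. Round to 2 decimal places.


PMSI from diatom colonization curve:
N / N_sat = 201 / 236 = 0.851695
1 - N/N_sat = 0.148305
ln(1 - N/N_sat) = -1.908484
t = -ln(1 - N/N_sat) / k = -(-1.908484) / 0.382 = 5.00 days

5.00


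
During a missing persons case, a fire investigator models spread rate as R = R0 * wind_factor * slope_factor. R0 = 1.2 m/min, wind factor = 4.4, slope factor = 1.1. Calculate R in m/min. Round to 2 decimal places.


Fire spread rate calculation:
R = R0 * wind_factor * slope_factor
= 1.2 * 4.4 * 1.1
= 5.28 * 1.1
= 5.81 m/min

5.81


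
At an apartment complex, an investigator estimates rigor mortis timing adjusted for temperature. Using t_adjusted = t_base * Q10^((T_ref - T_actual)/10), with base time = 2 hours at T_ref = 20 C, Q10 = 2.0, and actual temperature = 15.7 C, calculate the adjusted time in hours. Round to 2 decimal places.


Rigor mortis time adjustment:
Exponent = (T_ref - T_actual) / 10 = (20 - 15.7) / 10 = 0.43
Q10 factor = 2.0^0.43 = 1.34723
t_adjusted = 2 * 1.34723 = 2.69 hours

2.69


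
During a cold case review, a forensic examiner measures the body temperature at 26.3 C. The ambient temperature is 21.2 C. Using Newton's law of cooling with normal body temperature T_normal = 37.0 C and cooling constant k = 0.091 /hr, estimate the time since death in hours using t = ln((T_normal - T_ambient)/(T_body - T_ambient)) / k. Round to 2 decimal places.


Using Newton's law of cooling:
t = ln((T_normal - T_ambient) / (T_body - T_ambient)) / k
T_normal - T_ambient = 15.8
T_body - T_ambient = 5.1
Ratio = 3.098039
ln(ratio) = 1.130769
t = 1.130769 / 0.091 = 12.43 hours

12.43


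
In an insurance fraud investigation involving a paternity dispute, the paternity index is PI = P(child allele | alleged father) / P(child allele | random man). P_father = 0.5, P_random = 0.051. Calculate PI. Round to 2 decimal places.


Paternity Index calculation:
PI = P(allele|father) / P(allele|random)
PI = 0.5 / 0.051
PI = 9.80

9.80


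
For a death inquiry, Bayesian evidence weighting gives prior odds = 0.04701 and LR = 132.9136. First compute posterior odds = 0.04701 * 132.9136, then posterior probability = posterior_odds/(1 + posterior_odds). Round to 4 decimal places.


Bayesian evidence evaluation:
Posterior odds = prior_odds * LR = 0.04701 * 132.9136 = 6.248268
Posterior probability = posterior_odds / (1 + posterior_odds)
= 6.248268 / (1 + 6.248268)
= 6.248268 / 7.248268
= 0.8620

0.8620


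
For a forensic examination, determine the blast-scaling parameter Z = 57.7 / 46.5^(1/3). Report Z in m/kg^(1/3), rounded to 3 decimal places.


Scaled distance calculation:
W^(1/3) = 46.5^(1/3) = 3.595983
Z = R / W^(1/3) = 57.7 / 3.595983
Z = 16.046 m/kg^(1/3)

16.046


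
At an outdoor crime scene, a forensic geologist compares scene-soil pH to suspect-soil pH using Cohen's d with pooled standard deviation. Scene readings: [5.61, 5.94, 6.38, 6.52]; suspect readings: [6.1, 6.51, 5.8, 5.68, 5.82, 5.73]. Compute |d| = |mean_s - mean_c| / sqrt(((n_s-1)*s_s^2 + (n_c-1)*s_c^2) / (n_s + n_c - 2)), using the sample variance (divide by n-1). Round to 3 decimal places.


Pooled-variance Cohen's d for soil pH comparison:
Scene mean = 24.45 / 4 = 6.1125
Suspect mean = 35.64 / 6 = 5.94
Scene sample variance s_s^2 = 0.173292
Suspect sample variance s_c^2 = 0.09924
Pooled variance = ((n_s-1)*s_s^2 + (n_c-1)*s_c^2) / (n_s + n_c - 2) = 0.127009
Pooled SD = sqrt(0.127009) = 0.356383
Mean difference = 0.1725
|d| = |0.1725| / 0.356383 = 0.484

0.484


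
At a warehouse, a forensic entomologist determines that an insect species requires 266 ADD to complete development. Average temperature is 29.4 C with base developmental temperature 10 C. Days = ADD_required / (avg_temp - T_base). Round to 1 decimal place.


Insect development time:
Effective temperature = avg_temp - T_base = 29.4 - 10 = 19.4 C
Days = ADD / effective_temp = 266 / 19.4 = 13.7 days

13.7


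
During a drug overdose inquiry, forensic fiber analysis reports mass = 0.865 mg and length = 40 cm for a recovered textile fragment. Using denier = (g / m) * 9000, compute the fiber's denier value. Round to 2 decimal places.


Denier calculation:
Mass in grams = 0.865 mg / 1000 = 0.000865 g
Length in meters = 40 cm / 100 = 0.4 m
Linear density = mass / length = 0.000865 / 0.4 = 0.0021625 g/m
Denier = (g/m) * 9000 = 0.0021625 * 9000 = 19.46

19.46


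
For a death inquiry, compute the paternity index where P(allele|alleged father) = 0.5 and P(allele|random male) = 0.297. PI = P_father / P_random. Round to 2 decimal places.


Paternity Index calculation:
PI = P(allele|father) / P(allele|random)
PI = 0.5 / 0.297
PI = 1.68

1.68


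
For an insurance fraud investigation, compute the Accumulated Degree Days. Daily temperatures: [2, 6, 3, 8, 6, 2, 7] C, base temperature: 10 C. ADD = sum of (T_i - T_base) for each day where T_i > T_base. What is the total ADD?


Computing ADD day by day:
Day 1: max(0, 2 - 10) = 0
Day 2: max(0, 6 - 10) = 0
Day 3: max(0, 3 - 10) = 0
Day 4: max(0, 8 - 10) = 0
Day 5: max(0, 6 - 10) = 0
Day 6: max(0, 2 - 10) = 0
Day 7: max(0, 7 - 10) = 0
Total ADD = 0

0


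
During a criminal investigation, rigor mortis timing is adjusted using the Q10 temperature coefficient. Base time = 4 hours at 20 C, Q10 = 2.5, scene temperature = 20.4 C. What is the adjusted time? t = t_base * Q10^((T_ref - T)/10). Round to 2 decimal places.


Rigor mortis time adjustment:
Exponent = (T_ref - T_actual) / 10 = (20 - 20.4) / 10 = -0.04
Q10 factor = 2.5^-0.04 = 0.96401
t_adjusted = 4 * 0.96401 = 3.86 hours

3.86


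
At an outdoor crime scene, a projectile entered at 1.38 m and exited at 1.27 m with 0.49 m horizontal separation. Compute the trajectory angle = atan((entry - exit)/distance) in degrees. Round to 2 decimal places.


Bullet trajectory angle:
Height difference = 1.38 - 1.27 = 0.11 m
angle = atan(0.11 / 0.49)
angle = atan(0.22449)
angle = 12.65 degrees

12.65


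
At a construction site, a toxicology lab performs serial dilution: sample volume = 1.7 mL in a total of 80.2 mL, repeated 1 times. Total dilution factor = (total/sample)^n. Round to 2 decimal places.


Dilution factor calculation:
Single dilution = V_total / V_sample = 80.2 / 1.7 ≈ 47.176471
Number of dilutions = 1
Total DF = (80.2 / 1.7)^1 (full precision, rounded at the end) = 47.18

47.18


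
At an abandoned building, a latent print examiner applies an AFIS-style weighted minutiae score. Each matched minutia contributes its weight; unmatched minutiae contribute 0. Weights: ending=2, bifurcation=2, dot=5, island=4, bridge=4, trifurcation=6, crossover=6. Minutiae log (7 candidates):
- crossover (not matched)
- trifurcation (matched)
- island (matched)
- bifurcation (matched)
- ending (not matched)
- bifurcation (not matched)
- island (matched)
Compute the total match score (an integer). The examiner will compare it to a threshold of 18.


Weighted minutiae match score:
  crossover: not matched, +0
  trifurcation: matched, +6 (running total 6)
  island: matched, +4 (running total 10)
  bifurcation: matched, +2 (running total 12)
  ending: not matched, +0
  bifurcation: not matched, +0
  island: matched, +4 (running total 16)
Total score = 16
Threshold = 18; verdict = inconclusive

16


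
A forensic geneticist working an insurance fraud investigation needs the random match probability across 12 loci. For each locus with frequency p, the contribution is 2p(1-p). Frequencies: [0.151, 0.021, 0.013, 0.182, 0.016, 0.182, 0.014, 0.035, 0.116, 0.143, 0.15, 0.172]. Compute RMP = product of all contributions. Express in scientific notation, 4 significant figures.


Computing RMP for 12 loci:
Locus 1: 2 * 0.151 * 0.849 = 0.256398
Locus 2: 2 * 0.021 * 0.979 = 0.041118
Locus 3: 2 * 0.013 * 0.987 = 0.025662
Locus 4: 2 * 0.182 * 0.818 = 0.297752
Locus 5: 2 * 0.016 * 0.984 = 0.031488
Locus 6: 2 * 0.182 * 0.818 = 0.297752
Locus 7: 2 * 0.014 * 0.986 = 0.027608
Locus 8: 2 * 0.035 * 0.965 = 0.06755
Locus 9: 2 * 0.116 * 0.884 = 0.205088
Locus 10: 2 * 0.143 * 0.857 = 0.245102
Locus 11: 2 * 0.15 * 0.85 = 0.255
Locus 12: 2 * 0.172 * 0.828 = 0.284832
RMP = 5.142e-12

5.142e-12


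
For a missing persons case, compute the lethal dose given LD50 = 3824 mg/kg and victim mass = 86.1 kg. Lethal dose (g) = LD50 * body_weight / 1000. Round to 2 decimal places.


Lethal dose calculation:
Lethal dose = LD50 * body_weight / 1000
= 3824 * 86.1 / 1000
= 329246.4 / 1000
= 329.25 g

329.25


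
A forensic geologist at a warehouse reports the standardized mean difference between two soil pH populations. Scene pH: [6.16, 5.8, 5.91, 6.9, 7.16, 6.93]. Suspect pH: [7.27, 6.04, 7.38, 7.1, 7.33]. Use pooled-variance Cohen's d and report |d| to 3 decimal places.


Pooled-variance Cohen's d for soil pH comparison:
Scene mean = 38.86 / 6 = 6.476667
Suspect mean = 35.12 / 5 = 7.024
Scene sample variance s_s^2 = 0.346187
Suspect sample variance s_c^2 = 0.31373
Pooled variance = ((n_s-1)*s_s^2 + (n_c-1)*s_c^2) / (n_s + n_c - 2) = 0.331761
Pooled SD = sqrt(0.331761) = 0.575987
Mean difference = -0.547333
|d| = |-0.547333| / 0.575987 = 0.950

0.950


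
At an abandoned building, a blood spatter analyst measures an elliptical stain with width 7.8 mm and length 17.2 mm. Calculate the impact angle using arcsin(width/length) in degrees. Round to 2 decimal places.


Blood spatter impact angle calculation:
width / length = 7.8 / 17.2 = 0.453488
angle = arcsin(0.453488)
angle = 26.97 degrees

26.97


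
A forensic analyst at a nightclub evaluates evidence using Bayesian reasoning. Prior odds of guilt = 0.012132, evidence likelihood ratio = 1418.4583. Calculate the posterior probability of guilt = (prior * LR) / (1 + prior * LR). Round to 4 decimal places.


Bayesian evidence evaluation:
Posterior odds = prior_odds * LR = 0.012132 * 1418.4583 = 17.20874
Posterior probability = posterior_odds / (1 + posterior_odds)
= 17.20874 / (1 + 17.20874)
= 17.20874 / 18.20874
= 0.9451

0.9451


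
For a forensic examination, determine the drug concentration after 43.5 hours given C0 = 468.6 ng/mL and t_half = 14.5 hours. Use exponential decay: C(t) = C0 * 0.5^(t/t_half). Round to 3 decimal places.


Drug concentration decay:
Number of half-lives = t / t_half = 43.5 / 14.5 = 3
Decay factor = 0.5^3 = 0.125
C(t) = 468.6 * 0.125 = 58.575 ng/mL

58.575


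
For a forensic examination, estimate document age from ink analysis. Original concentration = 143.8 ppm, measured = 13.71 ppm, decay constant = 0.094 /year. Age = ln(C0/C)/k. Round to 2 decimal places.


Document age estimation:
C0/C = 143.8 / 13.71 = 10.488694
ln(C0/C) = 2.350298
t = 2.350298 / 0.094 = 25.00 years

25.00


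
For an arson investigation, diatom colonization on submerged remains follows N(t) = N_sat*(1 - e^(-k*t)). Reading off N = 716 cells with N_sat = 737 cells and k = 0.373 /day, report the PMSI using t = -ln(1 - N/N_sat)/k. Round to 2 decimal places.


PMSI from diatom colonization curve:
N / N_sat = 716 / 737 = 0.971506
1 - N/N_sat = 0.028494
ln(1 - N/N_sat) = -3.558062
t = -ln(1 - N/N_sat) / k = -(-3.558062) / 0.373 = 9.54 days

9.54


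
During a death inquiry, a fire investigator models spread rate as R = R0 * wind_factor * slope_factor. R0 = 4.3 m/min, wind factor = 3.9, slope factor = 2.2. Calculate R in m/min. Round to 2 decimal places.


Fire spread rate calculation:
R = R0 * wind_factor * slope_factor
= 4.3 * 3.9 * 2.2
= 16.77 * 2.2
= 36.89 m/min

36.89


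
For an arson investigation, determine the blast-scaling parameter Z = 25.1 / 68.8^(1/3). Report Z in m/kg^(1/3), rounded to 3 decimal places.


Scaled distance calculation:
W^(1/3) = 68.8^(1/3) = 4.097599
Z = R / W^(1/3) = 25.1 / 4.097599
Z = 6.126 m/kg^(1/3)

6.126


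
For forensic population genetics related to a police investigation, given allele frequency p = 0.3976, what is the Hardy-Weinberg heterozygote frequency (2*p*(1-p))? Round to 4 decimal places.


Hardy-Weinberg heterozygote frequency:
q = 1 - p = 1 - 0.3976 = 0.6024
2pq = 2 * 0.3976 * 0.6024 = 0.4790

0.4790


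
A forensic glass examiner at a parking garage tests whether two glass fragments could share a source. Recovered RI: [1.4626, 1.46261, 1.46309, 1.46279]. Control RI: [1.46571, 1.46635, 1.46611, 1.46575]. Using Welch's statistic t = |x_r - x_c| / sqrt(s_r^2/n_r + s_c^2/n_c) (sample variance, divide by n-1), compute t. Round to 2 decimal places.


Welch's t-criterion for glass RI comparison:
Recovered mean = sum / n_r = 5.85109 / 4 = 1.4627725
Control mean = sum / n_c = 5.86392 / 4 = 1.46598
Recovered sample variance s_r^2 = 5.2425e-08
Control sample variance s_c^2 = 9.32e-08
Welch SE (unpooled) = sqrt(s_r^2/n_r + s_c^2/n_c) = sqrt(1.31063e-08 + 2.33e-08) = sqrt(3.64063e-08) = 0.000190804
|mean_r - mean_c| = 0.0032075
t = 0.0032075 / 0.000190804 = 16.81

16.81


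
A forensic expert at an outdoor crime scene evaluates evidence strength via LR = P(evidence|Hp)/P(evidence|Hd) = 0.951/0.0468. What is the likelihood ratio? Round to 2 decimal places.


Likelihood ratio calculation:
LR = P(E|Hp) / P(E|Hd)
LR = 0.951 / 0.0468
LR = 20.32

20.32


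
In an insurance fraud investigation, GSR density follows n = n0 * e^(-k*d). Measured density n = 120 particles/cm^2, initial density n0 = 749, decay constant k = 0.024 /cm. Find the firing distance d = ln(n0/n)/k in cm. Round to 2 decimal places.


GSR distance calculation:
n0/n = 749 / 120 = 6.241667
ln(n0/n) = 1.831247
d = 1.831247 / 0.024 = 76.30 cm

76.30


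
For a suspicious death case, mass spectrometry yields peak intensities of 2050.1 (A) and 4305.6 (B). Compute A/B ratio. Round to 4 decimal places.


Spectral peak ratio:
Peak A = 2050.1 counts
Peak B = 4305.6 counts
Ratio = 2050.1 / 4305.6 = 0.4761

0.4761


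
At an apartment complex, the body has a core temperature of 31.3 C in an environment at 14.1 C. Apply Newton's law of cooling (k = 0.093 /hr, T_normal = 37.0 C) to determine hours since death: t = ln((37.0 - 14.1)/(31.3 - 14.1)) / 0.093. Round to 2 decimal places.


Using Newton's law of cooling:
t = ln((T_normal - T_ambient) / (T_body - T_ambient)) / k
T_normal - T_ambient = 22.9
T_body - T_ambient = 17.2
Ratio = 1.331395
ln(ratio) = 0.286227
t = 0.286227 / 0.093 = 3.08 hours

3.08


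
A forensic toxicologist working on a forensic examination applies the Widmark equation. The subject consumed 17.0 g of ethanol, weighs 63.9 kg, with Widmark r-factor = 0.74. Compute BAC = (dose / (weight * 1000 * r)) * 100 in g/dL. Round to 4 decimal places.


Applying the Widmark formula:
BAC = (dose_g / (body_wt * 1000 * r)) * 100
Denominator = 63.9 * 1000 * 0.74 = 47286
BAC = (17.0 / 47286) * 100
BAC = 0.0360 g/dL

0.0360


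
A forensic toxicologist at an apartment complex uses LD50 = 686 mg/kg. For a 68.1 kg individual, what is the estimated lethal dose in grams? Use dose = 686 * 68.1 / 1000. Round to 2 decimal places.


Lethal dose calculation:
Lethal dose = LD50 * body_weight / 1000
= 686 * 68.1 / 1000
= 46716.6 / 1000
= 46.72 g

46.72


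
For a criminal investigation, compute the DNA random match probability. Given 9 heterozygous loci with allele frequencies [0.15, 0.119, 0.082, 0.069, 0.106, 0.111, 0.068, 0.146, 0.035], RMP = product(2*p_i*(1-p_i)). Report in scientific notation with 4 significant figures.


Computing RMP for 9 loci:
Locus 1: 2 * 0.15 * 0.85 = 0.255
Locus 2: 2 * 0.119 * 0.881 = 0.209678
Locus 3: 2 * 0.082 * 0.918 = 0.150552
Locus 4: 2 * 0.069 * 0.931 = 0.128478
Locus 5: 2 * 0.106 * 0.894 = 0.189528
Locus 6: 2 * 0.111 * 0.889 = 0.197358
Locus 7: 2 * 0.068 * 0.932 = 0.126752
Locus 8: 2 * 0.146 * 0.854 = 0.249368
Locus 9: 2 * 0.035 * 0.965 = 0.06755
RMP = 8.260e-08

8.260e-08


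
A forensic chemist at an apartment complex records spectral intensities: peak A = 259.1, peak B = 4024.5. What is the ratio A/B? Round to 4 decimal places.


Spectral peak ratio:
Peak A = 259.1 counts
Peak B = 4024.5 counts
Ratio = 259.1 / 4024.5 = 0.0644

0.0644


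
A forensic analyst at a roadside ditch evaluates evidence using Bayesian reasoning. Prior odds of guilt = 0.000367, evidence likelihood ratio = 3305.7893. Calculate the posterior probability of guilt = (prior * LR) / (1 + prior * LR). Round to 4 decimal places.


Bayesian evidence evaluation:
Posterior odds = prior_odds * LR = 0.000367 * 3305.7893 = 1.213225
Posterior probability = posterior_odds / (1 + posterior_odds)
= 1.213225 / (1 + 1.213225)
= 1.213225 / 2.213225
= 0.5482

0.5482


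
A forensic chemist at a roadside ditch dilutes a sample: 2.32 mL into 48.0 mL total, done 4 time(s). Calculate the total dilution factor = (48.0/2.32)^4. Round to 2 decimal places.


Dilution factor calculation:
Single dilution = V_total / V_sample = 48.0 / 2.32 ≈ 20.689655
Number of dilutions = 4
Total DF = (48.0 / 2.32)^4 (full precision, rounded at the end) = 183236.93

183236.93


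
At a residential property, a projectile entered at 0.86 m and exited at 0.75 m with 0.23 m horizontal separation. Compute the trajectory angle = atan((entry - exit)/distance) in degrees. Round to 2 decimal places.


Bullet trajectory angle:
Height difference = 0.86 - 0.75 = 0.11 m
angle = atan(0.11 / 0.23)
angle = atan(0.478261)
angle = 25.56 degrees

25.56


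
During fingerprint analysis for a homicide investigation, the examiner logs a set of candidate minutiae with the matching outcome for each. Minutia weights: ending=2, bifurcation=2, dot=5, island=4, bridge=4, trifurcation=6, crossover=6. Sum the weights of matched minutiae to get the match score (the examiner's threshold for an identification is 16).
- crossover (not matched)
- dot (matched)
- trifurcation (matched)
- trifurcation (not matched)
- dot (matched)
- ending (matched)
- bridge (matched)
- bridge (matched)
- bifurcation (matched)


Weighted minutiae match score:
  crossover: not matched, +0
  dot: matched, +5 (running total 5)
  trifurcation: matched, +6 (running total 11)
  trifurcation: not matched, +0
  dot: matched, +5 (running total 16)
  ending: matched, +2 (running total 18)
  bridge: matched, +4 (running total 22)
  bridge: matched, +4 (running total 26)
  bifurcation: matched, +2 (running total 28)
Total score = 28
Threshold = 16; verdict = identification

28
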